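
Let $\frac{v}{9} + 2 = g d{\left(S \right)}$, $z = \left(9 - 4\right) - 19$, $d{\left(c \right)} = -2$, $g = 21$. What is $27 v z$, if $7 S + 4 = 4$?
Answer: $149688$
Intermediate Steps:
$S = 0$ ($S = - \frac{4}{7} + \frac{1}{7} \cdot 4 = - \frac{4}{7} + \frac{4}{7} = 0$)
$z = -14$ ($z = \left(9 - 4\right) - 19 = 5 - 19 = -14$)
$v = -396$ ($v = -18 + 9 \cdot 21 \left(-2\right) = -18 + 9 \left(-42\right) = -18 - 378 = -396$)
$27 v z = 27 \left(-396\right) \left(-14\right) = \left(-10692\right) \left(-14\right) = 149688$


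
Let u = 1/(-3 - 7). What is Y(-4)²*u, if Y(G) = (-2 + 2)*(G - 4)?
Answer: 0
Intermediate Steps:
Y(G) = 0 (Y(G) = 0*(-4 + G) = 0)
u = -⅒ (u = 1/(-10) = -⅒ ≈ -0.10000)
Y(-4)²*u = 0²*(-⅒) = 0*(-⅒) = 0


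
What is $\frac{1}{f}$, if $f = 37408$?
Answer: $\frac{1}{37408} \approx 2.6732 \cdot 10^{-5}$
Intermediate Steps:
$\frac{1}{f} = \frac{1}{37408}$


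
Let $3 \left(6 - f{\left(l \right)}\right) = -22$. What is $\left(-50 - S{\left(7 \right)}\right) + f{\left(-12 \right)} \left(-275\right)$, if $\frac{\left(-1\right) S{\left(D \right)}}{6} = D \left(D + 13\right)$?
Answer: $- \frac{8630}{3} \approx -2876.7$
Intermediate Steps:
$f{\left(l \right)} = \frac{40}{3}$ ($f{\left(l \right)} = 6 - - \frac{22}{3} = 6 + \frac{22}{3} = \frac{40}{3}$)
$S{\left(D \right)} = - 6 D \left(13 + D\right)$ ($S{\left(D \right)} = - 6 D \left(D + 13\right) = - 6 D \left(13 + D\right)$)
$\left(-50 - S{\left(7 \right)}\right) + f{\left(-12 \right)} \left(-275\right) = \left(-50 - \left(-6\right) 7 \left(13 + 7\right)\right) + \frac{40}{3} \left(-275\right) = \left(-50 - \left(-6\right) 7 \cdot 20\right) - \frac{11000}{3} = \left(-50 - -840\right) - \frac{11000}{3} = \left(-50 + 840\right) - \frac{11000}{3} = 790 - \frac{11000}{3} = - \frac{8630}{3}$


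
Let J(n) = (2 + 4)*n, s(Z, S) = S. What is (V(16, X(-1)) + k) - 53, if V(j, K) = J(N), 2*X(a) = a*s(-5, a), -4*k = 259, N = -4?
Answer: -567/4 ≈ -141.75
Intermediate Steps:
k = -259/4 (k = -¼*259 = -259/4 ≈ -64.750)
J(n) = 6*n
X(a) = a²/2 (X(a) = (a*a)/2 = a²/2)
V(j, K) = -24 (V(j, K) = 6*(-4) = -24)
(V(16, X(-1)) + k) - 53 = (-24 - 259/4) - 53 = -355/4 - 53 = -567/4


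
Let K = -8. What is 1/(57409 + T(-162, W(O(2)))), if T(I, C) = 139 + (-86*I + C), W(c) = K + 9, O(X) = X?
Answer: 1/71481 ≈ 1.3990e-5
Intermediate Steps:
W(c) = 1 (W(c) = -8 + 9 = 1)
T(I, C) = 139 + C - 86*I (T(I, C) = 139 + (C - 86*I) = 139 + C - 86*I)
1/(57409 + T(-162, W(O(2)))) = 1/(57409 + (139 + 1 - 86*(-162))) = 1/(57409 + (139 + 1 + 13932)) = 1/(57409 + 14072) = 1/71481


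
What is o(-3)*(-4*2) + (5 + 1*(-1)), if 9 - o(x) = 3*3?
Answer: 4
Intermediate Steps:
o(x) = 0 (o(x) = 9 - 3*3 = 9 - 1*9 = 9 - 9 = 0)
o(-3)*(-4*2) + (5 + 1*(-1)) = 0*(-4*2) + (5 + 1*(-1)) = 0*(-8) + (5 - 1) = 0 + 4 = 4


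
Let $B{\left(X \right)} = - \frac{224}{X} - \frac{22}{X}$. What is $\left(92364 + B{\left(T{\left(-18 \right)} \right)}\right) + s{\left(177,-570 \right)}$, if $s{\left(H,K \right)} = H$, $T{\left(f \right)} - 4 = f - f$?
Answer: $\frac{184959}{2} \approx 92480.0$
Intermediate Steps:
$T{\left(f \right)} = 4$ ($T{\left(f \right)} = 4 + \left(f - f\right) = 4 + 0 = 4$)
$B{\left(X \right)} = - \frac{246}{X}$
$\left(92364 + B{\left(T{\left(-18 \right)} \right)}\right) + s{\left(177,-570 \right)} = \left(92364 - \frac{246}{4}\right) + 177 = \left(92364 - \frac{123}{2}\right) + 177 = \frac{184605}{2} + 177 = \frac{184959}{2}$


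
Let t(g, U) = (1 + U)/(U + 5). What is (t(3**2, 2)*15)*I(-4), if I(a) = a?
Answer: -180/7 ≈ -25.714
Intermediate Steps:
t(g, U) = (1 + U)/(5 + U)
(t(3**2, 2)*15)*I(-4) = (((1 + 2)/(5 + 2))*15)*(-4) = ((3/7)*15)*(-4) = (45/7)*(-4) = -180/7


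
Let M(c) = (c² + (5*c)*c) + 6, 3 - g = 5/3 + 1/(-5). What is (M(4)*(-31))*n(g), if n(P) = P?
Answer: -24242/5 ≈ -4848.4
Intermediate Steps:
g = 23/15 (g = 3 - (5/3 + 1/(-5)) = 3 - (5*(⅓) + 1*(-⅕)) = 3 - (5/3 - ⅕) = 3 - 1*22/15 = 3 - 22/15 = 23/15 ≈ 1.5333)
M(c) = 6 + 6*c² (M(c) = (c² + 5*c²) + 6 = 6*c² + 6 = 6 + 6*c²)
(M(4)*(-31))*n(g) = ((6 + 6*4²)*(-31))*(23/15) = ((6 + 6*16)*(-31))*(23/15) = ((6 + 96)*(-31))*(23/15) = (102*(-31))*(23/15) = -3162*23/15 = -24242/5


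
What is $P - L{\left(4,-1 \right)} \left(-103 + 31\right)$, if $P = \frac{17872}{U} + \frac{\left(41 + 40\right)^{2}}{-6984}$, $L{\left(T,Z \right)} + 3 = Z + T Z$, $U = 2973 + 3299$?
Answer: $- \frac{5457299}{9506} \approx -574.09$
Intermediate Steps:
$U = 6272$
$L{\left(T,Z \right)} = -3 + Z + T Z$ ($L{\left(T,Z \right)} = -3 + \left(Z + T Z\right) = -3 + Z + T Z$)
$P = \frac{18157}{9506}$ ($P = \frac{17872}{6272} + \frac{\left(41 + 40\right)^{2}}{-6984} = 17872 \cdot \frac{1}{6272} + 81^{2} \left(- \frac{1}{6984}\right) = \frac{1117}{392} + 6561 \left(- \frac{1}{6984}\right) = \frac{1117}{392} - \frac{729}{776} = \frac{18157}{9506} \approx 1.9101$)
$P - L{\left(4,-1 \right)} \left(-103 + 31\right) = \frac{18157}{9506} - \left(-3 - 1 + 4 \left(-1\right)\right) \left(-103 + 31\right) = \frac{18157}{9506} - \left(-3 - 1 - 4\right) \left(-72\right) = \frac{18157}{9506} - \left(-8\right) \left(-72\right) = \frac{18157}{9506} - 576 = - \frac{5457299}{9506}$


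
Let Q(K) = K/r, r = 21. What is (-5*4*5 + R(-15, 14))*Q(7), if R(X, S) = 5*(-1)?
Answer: -35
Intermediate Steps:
R(X, S) = -5
Q(K) = K/21
(-5*4*5 + R(-15, 14))*Q(7) = (-5*4*5 - 5)*((1/21)*7) = (-20*5 - 5)*(⅓) = (-100 - 5)*(⅓) = -105*⅓ = -35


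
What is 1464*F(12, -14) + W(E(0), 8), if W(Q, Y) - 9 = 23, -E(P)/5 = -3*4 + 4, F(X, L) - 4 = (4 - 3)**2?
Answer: 7352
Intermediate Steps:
F(X, L) = 5 (F(X, L) = 4 + (4 - 3)**2 = 4 + 1**2 = 4 + 1 = 5)
E(P) = 40 (E(P) = -5*(-3*4 + 4) = -5*(-12 + 4) = -5*(-8) = 40)
W(Q, Y) = 32 (W(Q, Y) = 9 + 23 = 32)
1464*F(12, -14) + W(E(0), 8) = 1464*5 + 32 = 7320 + 32 = 7352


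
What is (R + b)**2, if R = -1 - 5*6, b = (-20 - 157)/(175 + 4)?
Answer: 32787076/32041 ≈ 1023.3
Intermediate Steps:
b = -177/179 ≈ -0.98883
R = -31 (R = -1 - 30 = -31)
(R + b)**2 = (-31 - 177/179)**2 = (-5726/179)**2 = 32787076/32041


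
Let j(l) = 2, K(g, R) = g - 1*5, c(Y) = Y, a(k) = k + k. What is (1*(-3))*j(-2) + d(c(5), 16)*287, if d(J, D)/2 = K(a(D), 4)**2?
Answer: 418440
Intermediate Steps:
a(k) = 2*k
K(g, R) = -5 + g (K(g, R) = g - 5 = -5 + g)
d(J, D) = 2*(-5 + 2*D)**2
(1*(-3))*j(-2) + d(c(5), 16)*287 = (1*(-3))*2 + (2*(-5 + 2*16)**2)*287 = -3*2 + (2*(-5 + 32)**2)*287 = -6 + (2*27**2)*287 = -6 + (2*729)*287 = -6 + 1458*287 = -6 + 418446 = 418440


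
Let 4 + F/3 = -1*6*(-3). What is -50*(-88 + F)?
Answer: 2300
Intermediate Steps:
F = 42 (F = -12 + 3*(-1*6*(-3)) = -12 + 3*(-6*(-3)) = -12 + 3*18 = -12 + 54 = 42)
-50*(-88 + F) = -50*(-88 + 42) = -50*(-46) = 2300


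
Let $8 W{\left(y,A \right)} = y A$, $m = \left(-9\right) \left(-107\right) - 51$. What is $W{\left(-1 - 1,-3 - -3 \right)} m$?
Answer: $0$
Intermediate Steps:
$m = 912$ ($m = 963 - 51 = 912$)
$W{\left(y,A \right)} = \frac{A y}{8}$ ($W{\left(y,A \right)} = \frac{y A}{8} = \frac{A y}{8}$)
$W{\left(-1 - 1,-3 - -3 \right)} m = \frac{\left(-3 - -3\right) \left(-1 - 1\right)}{8} \cdot 912 = \frac{1}{8} \left(-3 + 3\right) \left(-2\right) 912 = \frac{1}{8} \cdot 0 \left(-2\right) 912 = 0 \cdot 912 = 0$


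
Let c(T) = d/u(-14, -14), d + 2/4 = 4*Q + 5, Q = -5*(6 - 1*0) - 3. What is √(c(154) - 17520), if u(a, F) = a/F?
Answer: I*√70590/2 ≈ 132.84*I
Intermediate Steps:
Q = -33 (Q = -5*(6 + 0) - 3 = -5*6 - 3 = -30 - 3 = -33)
d = -255/2 (d = -½ + (4*(-33) + 5) = -½ + (-132 + 5) = -½ - 127 = -255/2 ≈ -127.50)
c(T) = -255/2 (c(T) = -255/(2*((-14/(-14)))) = -255/(2*((-14*(-1/14)))) = -255/2/1 = -255/2*1 = -255/2)
√(c(154) - 17520) = √(-255/2 - 17520) = √(-35295/2) = I*√70590/2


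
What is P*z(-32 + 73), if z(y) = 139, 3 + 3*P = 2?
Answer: -139/3 ≈ -46.333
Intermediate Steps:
P = -⅓ (P = -1 + (⅓)*2 = -1 + ⅔ = -⅓ ≈ -0.33333)
P*z(-32 + 73) = -⅓*139 = -139/3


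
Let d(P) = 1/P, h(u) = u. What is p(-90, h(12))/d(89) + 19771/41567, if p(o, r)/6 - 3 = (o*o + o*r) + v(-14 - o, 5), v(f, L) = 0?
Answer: 155887991665/41567 ≈ 3.7503e+6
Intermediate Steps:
p(o, r) = 18 + 6*o² + 6*o*r (p(o, r) = 18 + 6*((o*o + o*r) + 0) = 18 + 6*((o² + o*r) + 0) = 18 + 6*(o² + o*r) = 18 + (6*o² + 6*o*r) = 18 + 6*o² + 6*o*r)
p(-90, h(12))/d(89) + 19771/41567 = (18 + 6*(-90)² + 6*(-90)*12)/(1/89) + 19771/41567 = (18 + 6*8100 - 6480)/(1/89) + 19771*(1/41567) = (18 + 48600 - 6480)*89 + 19771/41567 = 42138*89 + 19771/41567 = 3750282 + 19771/41567 = 155887991665/41567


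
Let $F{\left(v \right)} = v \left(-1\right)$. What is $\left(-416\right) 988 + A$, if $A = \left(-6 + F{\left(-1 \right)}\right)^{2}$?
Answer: $-410983$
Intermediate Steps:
$F{\left(v \right)} = - v$
$A = 25$ ($A = \left(-6 - -1\right)^{2} = \left(-6 + 1\right)^{2} = \left(-5\right)^{2} = 25$)
$\left(-416\right) 988 + A = \left(-416\right) 988 + 25 = -411008 + 25 = -410983$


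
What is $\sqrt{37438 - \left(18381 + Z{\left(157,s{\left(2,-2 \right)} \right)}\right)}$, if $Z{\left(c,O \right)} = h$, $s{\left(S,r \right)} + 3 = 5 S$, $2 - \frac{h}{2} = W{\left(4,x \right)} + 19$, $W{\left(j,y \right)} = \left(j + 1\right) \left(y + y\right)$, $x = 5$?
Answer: $\sqrt{19191} \approx 138.53$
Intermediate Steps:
$W{\left(j,y \right)} = 2 y \left(1 + j\right)$ ($W{\left(j,y \right)} = \left(1 + j\right) 2 y = 2 y \left(1 + j\right)$)
$h = -134$ ($h = 4 - 2 \left(2 \cdot 5 \left(1 + 4\right) + 19\right) = 4 - 2 \left(2 \cdot 5 \cdot 5 + 19\right) = 4 - 2 \left(50 + 19\right) = 4 - 138 = -134$)
$s{\left(S,r \right)} = -3 + 5 S$
$Z{\left(c,O \right)} = -134$
$\sqrt{37438 - \left(18381 + Z{\left(157,s{\left(2,-2 \right)} \right)}\right)} = \sqrt{37438 - 18247} = \sqrt{19191}$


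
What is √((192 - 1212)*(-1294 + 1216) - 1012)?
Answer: 2*√19637 ≈ 280.26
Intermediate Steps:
√((192 - 1212)*(-1294 + 1216) - 1012) = √(-1020*(-78) - 1012) = √(79560 - 1012) = √78548 = 2*√19637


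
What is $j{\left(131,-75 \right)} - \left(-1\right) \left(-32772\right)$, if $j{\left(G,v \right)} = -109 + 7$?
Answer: $-32874$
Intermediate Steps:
$j{\left(G,v \right)} = -102$
$j{\left(131,-75 \right)} - \left(-1\right) \left(-32772\right) = -102 - \left(-1\right) \left(-32772\right) = -102 - 32772 = -32874$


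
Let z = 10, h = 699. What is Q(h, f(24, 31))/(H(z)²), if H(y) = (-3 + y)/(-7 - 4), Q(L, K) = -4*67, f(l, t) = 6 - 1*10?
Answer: -32428/49 ≈ -661.80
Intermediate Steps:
f(l, t) = -4 (f(l, t) = 6 - 10 = -4)
Q(L, K) = -268
H(y) = 3/11 - y/11 (H(y) = (-3 + y)/(-11) = (-3 + y)*(-1/11) = 3/11 - y/11)
Q(h, f(24, 31))/(H(z)²) = -268/(3/11 - 1/11*10)² = -268/(3/11 - 10/11)² = -268/((-7/11)²) = -268/49/121 = -268*121/49 = -32428/49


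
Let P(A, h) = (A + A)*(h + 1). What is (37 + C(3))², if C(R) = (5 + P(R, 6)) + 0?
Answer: 7056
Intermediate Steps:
P(A, h) = 2*A*(1 + h) (P(A, h) = (2*A)*(1 + h) = 2*A*(1 + h))
C(R) = 5 + 14*R (C(R) = (5 + 2*R*(1 + 6)) + 0 = (5 + 2*R*7) + 0 = (5 + 14*R) + 0 = 5 + 14*R)
(37 + C(3))² = (37 + (5 + 14*3))² = (37 + (5 + 42))² = (37 + 47)² = 84² = 7056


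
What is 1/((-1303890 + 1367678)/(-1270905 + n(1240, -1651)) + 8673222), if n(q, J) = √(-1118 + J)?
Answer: 1751122993218089016/15187878381594356604819785 + 15947*I*√2769/30375756763188713209639570 ≈ 1.153e-7 + 2.7626e-20*I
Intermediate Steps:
1/((-1303890 + 1367678)/(-1270905 + n(1240, -1651)) + 8673222) = 1/((-1303890 + 1367678)/(-1270905 + √(-1118 - 1651)) + 8673222) = 1/(63788/(-1270905 + √(-2769)) + 8673222) = 1/(63788/(-1270905 + I*√2769) + 8673222) = 1/(8673222 + 63788/(-1270905 + I*√2769))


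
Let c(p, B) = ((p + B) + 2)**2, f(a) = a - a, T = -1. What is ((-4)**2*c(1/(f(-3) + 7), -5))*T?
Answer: -6400/49 ≈ -130.61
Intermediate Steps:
f(a) = 0
c(p, B) = (2 + B + p)**2 (c(p, B) = ((B + p) + 2)**2 = (2 + B + p)**2)
((-4)**2*c(1/(f(-3) + 7), -5))*T = ((-4)**2*(2 - 5 + 1/(0 + 7))**2)*(-1) = (16*(2 - 5 + 1/7)**2)*(-1) = (16*(-20/7)**2)*(-1) = (16*(400/49))*(-1) = (6400/49)*(-1) = -6400/49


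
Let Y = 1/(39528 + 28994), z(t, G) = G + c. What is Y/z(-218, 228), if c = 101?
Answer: 1/22543738 ≈ 4.4358e-8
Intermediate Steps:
z(t, G) = 101 + G (z(t, G) = G + 101 = 101 + G)
Y = 1/68522 ≈ 1.4594e-5
Y/z(-218, 228) = 1/(68522*(101 + 228)) = (1/68522)/329 = (1/68522)*(1/329) = 1/22543738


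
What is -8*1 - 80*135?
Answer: -10808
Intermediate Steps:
-8*1 - 80*135 = -8 - 10800 = -10808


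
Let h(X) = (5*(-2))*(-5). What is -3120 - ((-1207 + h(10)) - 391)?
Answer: -1572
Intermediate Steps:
h(X) = 50 (h(X) = -10*(-5) = 50)
-3120 - ((-1207 + h(10)) - 391) = -3120 - ((-1207 + 50) - 391) = -3120 - (-1157 - 391) = -3120 - 1*(-1548) = -3120 + 1548 = -1572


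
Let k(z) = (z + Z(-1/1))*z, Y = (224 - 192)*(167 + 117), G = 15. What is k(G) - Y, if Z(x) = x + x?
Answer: -8893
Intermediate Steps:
Z(x) = 2*x
Y = 9088 (Y = 32*284 = 9088)
k(z) = z*(-2 + z) (k(z) = (z + 2*(-1/1))*z = (z + 2*(-1*1))*z = (z + 2*(-1))*z = (z - 2)*z = (-2 + z)*z = z*(-2 + z))
k(G) - Y = 15*(-2 + 15) - 1*9088 = 15*13 - 9088 = 195 - 9088 = -8893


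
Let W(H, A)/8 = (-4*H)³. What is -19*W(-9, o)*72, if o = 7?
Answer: -510603264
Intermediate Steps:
W(H, A) = -512*H³ (W(H, A) = 8*(-4*H)³ = 8*(-64*H³) = -512*H³)
-19*W(-9, o)*72 = -(-9728)*(-9)³*72 = -(-9728)*(-729)*72 = -19*373248*72 = -7091712*72 = -510603264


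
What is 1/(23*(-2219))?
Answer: -1/51037 ≈ -1.9594e-5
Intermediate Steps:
1/(23*(-2219)) = 1/(-51037) = -1/51037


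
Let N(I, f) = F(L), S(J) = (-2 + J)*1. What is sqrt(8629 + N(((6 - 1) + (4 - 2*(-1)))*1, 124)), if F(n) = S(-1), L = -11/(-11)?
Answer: sqrt(8626) ≈ 92.876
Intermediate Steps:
L = 1 (L = -11*(-1/11) = 1)
S(J) = -2 + J
F(n) = -3 (F(n) = -2 - 1 = -3)
N(I, f) = -3
sqrt(8629 + N(((6 - 1) + (4 - 2*(-1)))*1, 124)) = sqrt(8629 - 3) = sqrt(8626)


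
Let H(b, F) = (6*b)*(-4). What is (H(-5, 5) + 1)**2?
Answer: 14641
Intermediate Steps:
H(b, F) = -24*b
(H(-5, 5) + 1)**2 = (-24*(-5) + 1)**2 = (120 + 1)**2 = 121**2 = 14641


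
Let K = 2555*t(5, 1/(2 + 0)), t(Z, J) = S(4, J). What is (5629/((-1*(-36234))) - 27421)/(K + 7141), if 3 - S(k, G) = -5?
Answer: -993566885/999369954 ≈ -0.99419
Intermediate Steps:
S(k, G) = 8 (S(k, G) = 3 - 1*(-5) = 3 + 5 = 8)
t(Z, J) = 8
K = 20440 (K = 2555*8 = 20440)
(5629/((-1*(-36234))) - 27421)/(K + 7141) = (5629/((-1*(-36234))) - 27421)/(20440 + 7141) = (5629/36234 - 27421)/27581 = (5629*(1/36234) - 27421)*(1/27581) = (5629/36234 - 27421)*(1/27581) = -993566885/36234*1/27581 = -993566885/999369954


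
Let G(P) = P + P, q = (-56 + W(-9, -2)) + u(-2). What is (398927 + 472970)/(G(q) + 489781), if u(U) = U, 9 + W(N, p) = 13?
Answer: 871897/489673 ≈ 1.7806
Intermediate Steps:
W(N, p) = 4 (W(N, p) = -9 + 13 = 4)
q = -54 (q = (-56 + 4) - 2 = -52 - 2 = -54)
G(P) = 2*P
(398927 + 472970)/(G(q) + 489781) = (398927 + 472970)/(2*(-54) + 489781) = 871897/(-108 + 489781) = 871897/489673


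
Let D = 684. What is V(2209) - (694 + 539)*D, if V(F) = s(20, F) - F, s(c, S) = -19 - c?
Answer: -845620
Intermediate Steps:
V(F) = -39 - F (V(F) = (-19 - 1*20) - F = (-19 - 20) - F = -39 - F)
V(2209) - (694 + 539)*D = (-39 - 1*2209) - (694 + 539)*684 = (-39 - 2209) - 1233*684 = -2248 - 1*843372 = -2248 - 843372 = -845620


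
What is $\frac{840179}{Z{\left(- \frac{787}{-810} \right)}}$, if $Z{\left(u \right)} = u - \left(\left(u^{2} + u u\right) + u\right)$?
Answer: $- \frac{275620720950}{619369} \approx -4.45 \cdot 10^{5}$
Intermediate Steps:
$Z{\left(u \right)} = - 2 u^{2}$ ($Z{\left(u \right)} = u - \left(\left(u^{2} + u^{2}\right) + u\right) = u - \left(2 u^{2} + u\right) = u - \left(u + 2 u^{2}\right) = - 2 u^{2}$)
$\frac{840179}{Z{\left(- \frac{787}{-810} \right)}} = \frac{840179}{\left(-2\right) \left(- \frac{787}{-810}\right)^{2}} = \frac{840179}{\left(-2\right) \left(\left(-787\right) \left(- \frac{1}{810}\right)\right)^{2}} = \frac{840179}{\left(-2\right) \left(\frac{787}{810}\right)^{2}} = \frac{840179}{\left(-2\right) \frac{619369}{656100}} = \frac{840179}{- \frac{619369}{328050}} = 840179 \left(- \frac{328050}{619369}\right) = - \frac{275620720950}{619369}$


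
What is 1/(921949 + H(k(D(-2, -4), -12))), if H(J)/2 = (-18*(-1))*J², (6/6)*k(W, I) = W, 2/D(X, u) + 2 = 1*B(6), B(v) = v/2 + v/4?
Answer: 25/23049301 ≈ 1.0846e-6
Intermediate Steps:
B(v) = 3*v/4 (B(v) = v*(½) + v*(¼) = v/2 + v/4 = 3*v/4)
D(X, u) = ⅘ (D(X, u) = 2/(-2 + 1*((¾)*6)) = 2/(-2 + 1*(9/2)) = 2/(-2 + 9/2) = 2/(5/2) = 2*(⅖) = ⅘)
k(W, I) = W
H(J) = 36*J² (H(J) = 2*((-18*(-1))*J²) = 2*(18*J²) = 36*J²)
1/(921949 + H(k(D(-2, -4), -12))) = 1/(921949 + 36*(⅘)²) = 1/(921949 + 36*(16/25)) = 1/(921949 + 576/25) = 1/(23049301/25) = 25/23049301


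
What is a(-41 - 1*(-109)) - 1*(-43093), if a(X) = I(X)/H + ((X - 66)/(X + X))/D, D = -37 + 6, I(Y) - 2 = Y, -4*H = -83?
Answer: 7540313809/174964 ≈ 43096.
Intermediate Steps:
H = 83/4 (H = -¼*(-83) = 83/4 ≈ 20.750)
I(Y) = 2 + Y
D = -31
a(X) = 8/83 + 4*X/83 - (-66 + X)/(62*X) (a(X) = (2 + X)/(83/4) + ((X - 66)/(X + X))/(-31) = (2 + X)*(4/83) + ((-66 + X)/((2*X)))*(-1/31) = (8/83 + 4*X/83) + ((-66 + X)*(1/(2*X)))*(-1/31) = (8/83 + 4*X/83) + ((-66 + X)/(2*X))*(-1/31) = (8/83 + 4*X/83) - (-66 + X)/(62*X) = 8/83 + 4*X/83 - (-66 + X)/(62*X))
a(-41 - 1*(-109)) - 1*(-43093) = (5478 + (-41 - 1*(-109))*(413 + 248*(-41 - 1*(-109))))/(5146*(-41 - 1*(-109))) - 1*(-43093) = (5478 + (-41 + 109)*(413 + 248*(-41 + 109)))/(5146*(-41 + 109)) + 43093 = (1/5146)*(5478 + 68*(413 + 248*68))/68 + 43093 = (1/5146)*(1/68)*(5478 + 68*(413 + 16864)) + 43093 = (1/5146)*(1/68)*(5478 + 68*17277) + 43093 = (1/5146)*(1/68)*(5478 + 1174836) + 43093 = (1/5146)*(1/68)*1180314 + 43093 = 590157/174964 + 43093 = 7540313809/174964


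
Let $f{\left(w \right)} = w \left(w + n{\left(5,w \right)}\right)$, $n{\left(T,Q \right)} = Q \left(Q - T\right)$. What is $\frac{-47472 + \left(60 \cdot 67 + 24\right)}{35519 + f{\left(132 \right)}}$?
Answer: $- \frac{3948}{205981} \approx -0.019167$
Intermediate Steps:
$f{\left(w \right)} = w \left(w + w \left(-5 + w\right)\right)$ ($f{\left(w \right)} = w \left(w + w \left(w - 5\right)\right) = w \left(w + w \left(-5 + w\right)\right)$)
$\frac{-47472 + \left(60 \cdot 67 + 24\right)}{35519 + f{\left(132 \right)}} = \frac{-47472 + \left(60 \cdot 67 + 24\right)}{35519 + 132^{2} \left(-4 + 132\right)} = \frac{-47472 + \left(4020 + 24\right)}{35519 + 17424 \cdot 128} = \frac{-47472 + 4044}{35519 + 2230272} = - \frac{43428}{2265791} = \left(-43428\right) \frac{1}{2265791} = - \frac{3948}{205981}$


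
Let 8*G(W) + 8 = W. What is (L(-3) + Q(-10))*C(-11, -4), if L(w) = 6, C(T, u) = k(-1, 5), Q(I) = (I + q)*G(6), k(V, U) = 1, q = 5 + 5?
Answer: 6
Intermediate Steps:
q = 10
G(W) = -1 + W/8
Q(I) = -5/2 - I/4 (Q(I) = (I + 10)*(-1 + (⅛)*6) = (10 + I)*(-1 + ¾) = (10 + I)*(-¼) = -5/2 - I/4)
C(T, u) = 1
(L(-3) + Q(-10))*C(-11, -4) = (6 + (-5/2 - ¼*(-10)))*1 = (6 + (-5/2 + 5/2))*1 = (6 + 0)*1 = 6*1 = 6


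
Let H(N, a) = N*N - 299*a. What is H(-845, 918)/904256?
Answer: 439543/904256 ≈ 0.48608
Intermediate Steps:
H(N, a) = N² - 299*a
H(-845, 918)/904256 = ((-845)² - 299*918)/904256 = (714025 - 274482)*(1/904256) = 439543*(1/904256) = 439543/904256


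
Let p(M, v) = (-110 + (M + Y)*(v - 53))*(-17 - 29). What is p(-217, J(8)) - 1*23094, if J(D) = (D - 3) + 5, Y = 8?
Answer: -431436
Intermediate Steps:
J(D) = 2 + D (J(D) = (-3 + D) + 5 = 2 + D)
p(M, v) = 5060 - 46*(-53 + v)*(8 + M) (p(M, v) = (-110 + (M + 8)*(v - 53))*(-17 - 29) = (-110 + (8 + M)*(-53 + v))*(-46) = (-110 + (-53 + v)*(8 + M))*(-46) = 5060 - 46*(-53 + v)*(8 + M))
p(-217, J(8)) - 1*23094 = (24564 - 368*(2 + 8) + 2438*(-217) - 46*(-217)*(2 + 8)) - 1*23094 = (24564 - 368*10 - 529046 - 46*(-217)*10) - 23094 = (24564 - 3680 - 529046 + 99820) - 23094 = -408342 - 23094 = -431436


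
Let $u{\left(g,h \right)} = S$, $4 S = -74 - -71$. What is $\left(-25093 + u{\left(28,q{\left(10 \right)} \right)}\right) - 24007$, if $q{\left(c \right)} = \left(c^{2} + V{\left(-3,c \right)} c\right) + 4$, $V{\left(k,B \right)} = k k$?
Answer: $- \frac{196403}{4} \approx -49101.0$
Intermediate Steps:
$V{\left(k,B \right)} = k^{2}$
$q{\left(c \right)} = 4 + c^{2} + 9 c$ ($q{\left(c \right)} = \left(c^{2} + \left(-3\right)^{2} c\right) + 4 = \left(c^{2} + 9 c\right) + 4 = 4 + c^{2} + 9 c$)
$S = - \frac{3}{4}$ ($S = \frac{-74 - -71}{4} = \frac{-74 + 71}{4} = \frac{1}{4} \left(-3\right) = - \frac{3}{4} \approx -0.75$)
$u{\left(g,h \right)} = - \frac{3}{4}$
$\left(-25093 + u{\left(28,q{\left(10 \right)} \right)}\right) - 24007 = \left(-25093 - \frac{3}{4}\right) - 24007 = - \frac{100375}{4} - 24007 = - \frac{196403}{4}$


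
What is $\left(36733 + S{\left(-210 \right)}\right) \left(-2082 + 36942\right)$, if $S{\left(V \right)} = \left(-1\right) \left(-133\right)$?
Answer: $1285148760$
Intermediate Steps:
$S{\left(V \right)} = 133$
$\left(36733 + S{\left(-210 \right)}\right) \left(-2082 + 36942\right) = \left(36733 + 133\right) \left(-2082 + 36942\right) = 36866 \cdot 34860 = 1285148760$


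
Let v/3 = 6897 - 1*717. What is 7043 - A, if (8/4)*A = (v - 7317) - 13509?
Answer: 8186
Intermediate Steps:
v = 18540 (v = 3*(6897 - 1*717) = 3*(6897 - 717) = 3*6180 = 18540)
A = -1143 (A = ((18540 - 7317) - 13509)/2 = (11223 - 13509)/2 = (½)*(-2286) = -1143)
7043 - A = 7043 - 1*(-1143) = 7043 + 1143 = 8186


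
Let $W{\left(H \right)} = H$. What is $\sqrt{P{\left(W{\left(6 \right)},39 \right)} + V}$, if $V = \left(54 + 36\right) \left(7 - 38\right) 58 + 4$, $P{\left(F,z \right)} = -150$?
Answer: $i \sqrt{161966} \approx 402.45 i$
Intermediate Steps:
$V = -161816$ ($V = 90 \left(-31\right) 58 + 4 = \left(-2790\right) 58 + 4 = -161820 + 4 = -161816$)
$\sqrt{P{\left(W{\left(6 \right)},39 \right)} + V} = \sqrt{-150 - 161816} = \sqrt{-161966} = i \sqrt{161966}$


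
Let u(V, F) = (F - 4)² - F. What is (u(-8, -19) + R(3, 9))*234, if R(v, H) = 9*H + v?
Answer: 147888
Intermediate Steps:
R(v, H) = v + 9*H
u(V, F) = (-4 + F)² - F
(u(-8, -19) + R(3, 9))*234 = (((-4 - 19)² - 1*(-19)) + (3 + 9*9))*234 = (((-23)² + 19) + (3 + 81))*234 = ((529 + 19) + 84)*234 = (548 + 84)*234 = 632*234 = 147888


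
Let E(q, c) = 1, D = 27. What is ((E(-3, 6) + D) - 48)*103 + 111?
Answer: -1949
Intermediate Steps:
((E(-3, 6) + D) - 48)*103 + 111 = ((1 + 27) - 48)*103 + 111 = (28 - 48)*103 + 111 = -20*103 + 111 = -2060 + 111 = -1949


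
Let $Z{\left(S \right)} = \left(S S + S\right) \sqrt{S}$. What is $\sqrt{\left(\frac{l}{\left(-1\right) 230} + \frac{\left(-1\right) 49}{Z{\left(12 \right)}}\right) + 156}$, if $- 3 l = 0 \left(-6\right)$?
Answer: $\frac{\sqrt{3796416 - 1274 \sqrt{3}}}{156} \approx 12.486$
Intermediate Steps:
$l = 0$ ($l = - \frac{0 \left(-6\right)}{3} = \left(- \frac{1}{3}\right) 0 = 0$)
$Z{\left(S \right)} = \sqrt{S} \left(S + S^{2}\right)$ ($Z{\left(S \right)} = \left(S^{2} + S\right) \sqrt{S} = \left(S + S^{2}\right) \sqrt{S} = \sqrt{S} \left(S + S^{2}\right)$)
$\sqrt{\left(\frac{l}{\left(-1\right) 230} + \frac{\left(-1\right) 49}{Z{\left(12 \right)}}\right) + 156} = \sqrt{\left(\frac{0}{\left(-1\right) 230} + \frac{\left(-1\right) 49}{12^{\frac{3}{2}} \left(1 + 12\right)}\right) + 156} = \sqrt{\left(\frac{0}{-230} - \frac{49}{24 \sqrt{3} \cdot 13}\right) + 156} = \sqrt{\left(0 \left(- \frac{1}{230}\right) - \frac{49}{312 \sqrt{3}}\right) + 156} = \sqrt{\left(0 - 49 \frac{\sqrt{3}}{936}\right) + 156} = \sqrt{\left(0 - \frac{49 \sqrt{3}}{936}\right) + 156} = \sqrt{- \frac{49 \sqrt{3}}{936} + 156} = \sqrt{156 - \frac{49 \sqrt{3}}{936}}$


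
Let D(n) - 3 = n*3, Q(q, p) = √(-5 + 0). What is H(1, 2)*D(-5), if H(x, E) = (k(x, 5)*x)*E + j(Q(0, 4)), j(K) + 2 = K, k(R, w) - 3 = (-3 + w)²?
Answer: -144 - 12*I*√5 ≈ -144.0 - 26.833*I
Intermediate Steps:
Q(q, p) = I*√5 (Q(q, p) = √(-5) = I*√5)
k(R, w) = 3 + (-3 + w)²
j(K) = -2 + K
H(x, E) = -2 + I*√5 + 7*E*x (H(x, E) = ((3 + (-3 + 5)²)*x)*E + (-2 + I*√5) = ((3 + 2²)*x)*E + (-2 + I*√5) = ((3 + 4)*x)*E + (-2 + I*√5) = (7*x)*E + (-2 + I*√5) = 7*E*x + (-2 + I*√5) = -2 + I*√5 + 7*E*x)
D(n) = 3 + 3*n (D(n) = 3 + n*3 = 3 + 3*n)
H(1, 2)*D(-5) = (-2 + I*√5 + 7*2*1)*(3 + 3*(-5)) = (-2 + I*√5 + 14)*(3 - 15) = (12 + I*√5)*(-12) = -144 - 12*I*√5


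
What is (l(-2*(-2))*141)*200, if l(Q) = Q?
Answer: 112800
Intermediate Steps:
(l(-2*(-2))*141)*200 = (-2*(-2)*141)*200 = (4*141)*200 = 564*200 = 112800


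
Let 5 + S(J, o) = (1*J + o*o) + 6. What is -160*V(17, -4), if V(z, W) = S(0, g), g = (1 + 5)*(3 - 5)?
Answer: -23200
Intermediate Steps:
g = -12 (g = 6*(-2) = -12)
S(J, o) = 1 + J + o**2 (S(J, o) = -5 + ((1*J + o*o) + 6) = -5 + ((J + o**2) + 6) = -5 + (6 + J + o**2) = 1 + J + o**2)
V(z, W) = 145 (V(z, W) = 1 + 0 + (-12)**2 = 1 + 0 + 144 = 145)
-160*V(17, -4) = -160*145 = -23200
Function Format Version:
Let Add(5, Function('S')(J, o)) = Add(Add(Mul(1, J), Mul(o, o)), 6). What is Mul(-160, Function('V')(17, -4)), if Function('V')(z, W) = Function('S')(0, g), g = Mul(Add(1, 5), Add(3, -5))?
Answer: -23200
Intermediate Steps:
g = -12 (g = Mul(6, -2) = -12)
Function('S')(J, o) = Add(1, J, Pow(o, 2)) (Function('S')(J, o) = Add(-5, Add(Add(Mul(1, J), Mul(o, o)), 6)) = Add(-5, Add(Add(J, Pow(o, 2)), 6)) = Add(-5, Add(6, J, Pow(o, 2))) = Add(1, J, Pow(o, 2)))
Function('V')(z, W) = 145 (Function('V')(z, W) = Add(1, 0, Pow(-12, 2)) = Add(1, 0, 144) = 145)
Mul(-160, Function('V')(17, -4)) = Mul(-160, 145) = -23200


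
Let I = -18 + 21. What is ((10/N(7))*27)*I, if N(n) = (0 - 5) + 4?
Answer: -810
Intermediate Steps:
N(n) = -1 (N(n) = -5 + 4 = -1)
I = 3
((10/N(7))*27)*I = ((10/(-1))*27)*3 = ((10*(-1))*27)*3 = -10*27*3 = -270*3 = -810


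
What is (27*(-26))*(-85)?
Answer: 59670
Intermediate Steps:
(27*(-26))*(-85) = -702*(-85) = 59670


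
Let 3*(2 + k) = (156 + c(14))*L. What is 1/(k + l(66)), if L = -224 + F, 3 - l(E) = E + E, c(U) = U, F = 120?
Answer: -3/18073 ≈ -0.00016599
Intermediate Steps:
l(E) = 3 - 2*E (l(E) = 3 - (E + E) = 3 - 2*E)
L = -104 (L = -224 + 120 = -104)
k = -17686/3 (k = -2 + ((156 + 14)*(-104))/3 = -2 + (170*(-104))/3 = -2 + (⅓)*(-17680) = -2 - 17680/3 = -17686/3 ≈ -5895.3)
1/(k + l(66)) = 1/(-17686/3 + (3 - 2*66)) = 1/(-17686/3 + (3 - 132)) = 1/(-17686/3 - 129) = 1/(-18073/3) = -3/18073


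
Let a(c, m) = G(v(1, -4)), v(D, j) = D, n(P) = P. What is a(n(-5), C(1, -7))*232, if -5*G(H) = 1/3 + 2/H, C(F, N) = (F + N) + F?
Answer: -1624/15 ≈ -108.27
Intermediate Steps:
C(F, N) = N + 2*F
G(H) = -1/15 - 2/(5*H) (G(H) = -(1/3 + 2/H)/5 = -(1*(⅓) + 2/H)/5 = -(⅓ + 2/H)/5 = -1/15 - 2/(5*H))
a(c, m) = -7/15 (a(c, m) = (1/15)*(-6 - 1*1)/1 = (1/15)*1*(-6 - 1) = (1/15)*1*(-7) = -7/15)
a(n(-5), C(1, -7))*232 = -7/15*232 = -1624/15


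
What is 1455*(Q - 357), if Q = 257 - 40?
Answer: -203700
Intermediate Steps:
Q = 217
1455*(Q - 357) = 1455*(217 - 357) = 1455*(-140) = -203700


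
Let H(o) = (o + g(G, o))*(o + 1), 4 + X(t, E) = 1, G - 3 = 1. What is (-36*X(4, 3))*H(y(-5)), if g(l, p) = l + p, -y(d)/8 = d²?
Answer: 8510832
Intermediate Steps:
G = 4 (G = 3 + 1 = 4)
y(d) = -8*d²
X(t, E) = -3 (X(t, E) = -4 + 1 = -3)
H(o) = (1 + o)*(4 + 2*o) (H(o) = (o + (4 + o))*(o + 1) = (4 + 2*o)*(1 + o) = (1 + o)*(4 + 2*o))
(-36*X(4, 3))*H(y(-5)) = (-36*(-3))*(4 + 2*(-8*(-5)²)² + 6*(-8*(-5)²)) = 108*(4 + 2*(-8*25)² + 6*(-8*25)) = 108*(4 + 2*(-200)² + 6*(-200)) = 108*(4 + 2*40000 - 1200) = 108*(4 + 80000 - 1200) = 108*78804 = 8510832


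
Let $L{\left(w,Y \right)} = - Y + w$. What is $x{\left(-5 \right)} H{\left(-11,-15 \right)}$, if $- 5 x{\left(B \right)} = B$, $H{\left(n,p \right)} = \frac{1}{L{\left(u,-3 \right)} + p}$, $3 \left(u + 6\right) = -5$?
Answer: $- \frac{3}{59} \approx -0.050847$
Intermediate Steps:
$u = - \frac{23}{3}$ ($u = -6 + \frac{1}{3} \left(-5\right) = -6 - \frac{5}{3} = - \frac{23}{3} \approx -7.6667$)
$L{\left(w,Y \right)} = w - Y$
$H{\left(n,p \right)} = \frac{1}{- \frac{14}{3} + p}$ ($H{\left(n,p \right)} = \frac{1}{\left(- \frac{23}{3} - -3\right) + p} = \frac{1}{\left(- \frac{23}{3} + 3\right) + p} = \frac{1}{- \frac{14}{3} + p}$)
$x{\left(B \right)} = - \frac{B}{5}$
$x{\left(-5 \right)} H{\left(-11,-15 \right)} = \left(- \frac{1}{5}\right) \left(-5\right) \frac{3}{-14 + 3 \left(-15\right)} = 1 \frac{3}{-14 - 45} = 1 \frac{3}{-59} = 1 \cdot 3 \left(- \frac{1}{59}\right) = 1 \left(- \frac{3}{59}\right) = - \frac{3}{59}$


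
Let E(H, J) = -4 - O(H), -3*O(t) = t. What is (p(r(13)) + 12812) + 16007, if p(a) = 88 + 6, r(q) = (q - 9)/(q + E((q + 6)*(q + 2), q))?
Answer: 28913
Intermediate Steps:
O(t) = -t/3
E(H, J) = -4 + H/3 (E(H, J) = -4 - (-1)*H/3 = -4 + H/3)
r(q) = (-9 + q)/(-4 + q + (2 + q)*(6 + q)/3) (r(q) = (q - 9)/(q + (-4 + ((q + 6)*(q + 2))/3)) = (-9 + q)/(q + (-4 + ((6 + q)*(2 + q))/3)) = (-9 + q)/(q + (-4 + ((2 + q)*(6 + q))/3)) = (-9 + q)/(q + (-4 + (2 + q)*(6 + q)/3)) = (-9 + q)/(-4 + q + (2 + q)*(6 + q)/3))
p(a) = 94
(p(r(13)) + 12812) + 16007 = (94 + 12812) + 16007 = 12906 + 16007 = 28913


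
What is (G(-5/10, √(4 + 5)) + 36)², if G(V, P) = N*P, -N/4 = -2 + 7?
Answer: 576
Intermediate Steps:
N = -20 (N = -4*(-2 + 7) = -4*5 = -20)
G(V, P) = -20*P
(G(-5/10, √(4 + 5)) + 36)² = (-20*√(4 + 5) + 36)² = (-20*√9 + 36)² = (-20*3 + 36)² = (-60 + 36)² = (-24)² = 576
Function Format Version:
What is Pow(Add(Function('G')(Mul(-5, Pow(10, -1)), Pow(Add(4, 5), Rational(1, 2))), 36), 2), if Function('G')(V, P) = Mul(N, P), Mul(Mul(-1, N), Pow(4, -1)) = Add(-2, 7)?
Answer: 576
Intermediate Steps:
N = -20 (N = Mul(-4, Add(-2, 7)) = Mul(-4, 5) = -20)
Function('G')(V, P) = Mul(-20, P)
Pow(Add(Function('G')(Mul(-5, Pow(10, -1)), Pow(Add(4, 5), Rational(1, 2))), 36), 2) = Pow(Add(Mul(-20, Pow(Add(4, 5), Rational(1, 2))), 36), 2) = Pow(Add(Mul(-20, Pow(9, Rational(1, 2))), 36), 2) = Pow(Add(Mul(-20, 3), 36), 2) = Pow(Add(-60, 36), 2) = Pow(-24, 2) = 576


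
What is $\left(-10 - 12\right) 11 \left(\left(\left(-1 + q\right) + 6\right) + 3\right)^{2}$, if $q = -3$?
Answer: $-6050$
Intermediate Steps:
$\left(-10 - 12\right) 11 \left(\left(\left(-1 + q\right) + 6\right) + 3\right)^{2} = \left(-10 - 12\right) 11 \left(\left(\left(-1 - 3\right) + 6\right) + 3\right)^{2} = \left(-22\right) 11 \left(\left(-4 + 6\right) + 3\right)^{2} = - 242 \left(2 + 3\right)^{2} = - 242 \cdot 5^{2} = \left(-242\right) 25 = -6050$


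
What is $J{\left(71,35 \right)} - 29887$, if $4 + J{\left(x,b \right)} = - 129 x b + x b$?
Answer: $-347971$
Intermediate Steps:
$J{\left(x,b \right)} = -4 - 128 b x$ ($J{\left(x,b \right)} = -4 + \left(- 129 x b + x b\right) = -4 + \left(- 129 b x + b x\right) = -4 - 128 b x$)
$J{\left(71,35 \right)} - 29887 = \left(-4 - 4480 \cdot 71\right) - 29887 = \left(-4 - 318080\right) - 29887 = -318084 - 29887 = -347971$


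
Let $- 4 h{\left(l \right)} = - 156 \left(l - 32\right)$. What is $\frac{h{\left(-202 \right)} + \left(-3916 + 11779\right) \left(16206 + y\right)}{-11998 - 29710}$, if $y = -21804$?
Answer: $\frac{11006550}{10427} \approx 1055.6$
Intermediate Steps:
$h{\left(l \right)} = -1248 + 39 l$ ($h{\left(l \right)} = - \frac{\left(-156\right) \left(l - 32\right)}{4} = - \frac{\left(-156\right) \left(-32 + l\right)}{4} = - \frac{4992 - 156 l}{4} = -1248 + 39 l$)
$\frac{h{\left(-202 \right)} + \left(-3916 + 11779\right) \left(16206 + y\right)}{-11998 - 29710} = \frac{\left(-1248 + 39 \left(-202\right)\right) + \left(-3916 + 11779\right) \left(16206 - 21804\right)}{-11998 - 29710} = \frac{\left(-1248 - 7878\right) + 7863 \left(-5598\right)}{-41708} = \left(-9126 - 44017074\right) \left(- \frac{1}{41708}\right) = \left(-44026200\right) \left(- \frac{1}{41708}\right) = \frac{11006550}{10427}$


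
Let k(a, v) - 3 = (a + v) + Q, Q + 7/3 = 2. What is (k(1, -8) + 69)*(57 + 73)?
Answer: 25220/3 ≈ 8406.7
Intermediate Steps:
Q = -1/3 (Q = -7/3 + 2 = -1/3 ≈ -0.33333)
k(a, v) = 8/3 + a + v (k(a, v) = 3 + ((a + v) - 1/3) = 3 + (-1/3 + a + v) = 8/3 + a + v)
(k(1, -8) + 69)*(57 + 73) = ((8/3 + 1 - 8) + 69)*(57 + 73) = (-13/3 + 69)*130 = (194/3)*130 = 25220/3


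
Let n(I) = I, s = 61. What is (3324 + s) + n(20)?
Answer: 3405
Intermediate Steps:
(3324 + s) + n(20) = (3324 + 61) + 20 = 3385 + 20 = 3405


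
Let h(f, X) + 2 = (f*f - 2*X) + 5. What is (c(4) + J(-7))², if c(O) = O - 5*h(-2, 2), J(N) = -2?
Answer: 169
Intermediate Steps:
h(f, X) = 3 + f² - 2*X (h(f, X) = -2 + ((f*f - 2*X) + 5) = -2 + ((f² - 2*X) + 5) = -2 + (5 + f² - 2*X) = 3 + f² - 2*X)
c(O) = -15 + O (c(O) = O - 5*(3 + (-2)² - 2*2) = O - 5*(3 + 4 - 4) = O - 5*3 = O - 15 = -15 + O)
(c(4) + J(-7))² = ((-15 + 4) - 2)² = (-11 - 2)² = (-13)² = 169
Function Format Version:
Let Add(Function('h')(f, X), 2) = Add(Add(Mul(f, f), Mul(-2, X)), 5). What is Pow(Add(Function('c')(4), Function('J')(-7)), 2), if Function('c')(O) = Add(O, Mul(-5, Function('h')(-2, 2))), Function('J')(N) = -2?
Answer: 169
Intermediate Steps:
Function('h')(f, X) = Add(3, Pow(f, 2), Mul(-2, X)) (Function('h')(f, X) = Add(-2, Add(Add(Mul(f, f), Mul(-2, X)), 5)) = Add(-2, Add(Add(Pow(f, 2), Mul(-2, X)), 5)) = Add(-2, Add(5, Pow(f, 2), Mul(-2, X))) = Add(3, Pow(f, 2), Mul(-2, X)))
Function('c')(O) = Add(-15, O) (Function('c')(O) = Add(O, Mul(-5, Add(3, Pow(-2, 2), Mul(-2, 2)))) = Add(O, Mul(-5, Add(3, 4, -4))) = Add(O, Mul(-5, 3)) = Add(O, -15) = Add(-15, O))
Pow(Add(Function('c')(4), Function('J')(-7)), 2) = Pow(Add(Add(-15, 4), -2), 2) = Pow(Add(-11, -2), 2) = Pow(-13, 2) = 169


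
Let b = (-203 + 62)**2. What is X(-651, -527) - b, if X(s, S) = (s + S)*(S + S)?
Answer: 1221731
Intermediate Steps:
X(s, S) = 2*S*(S + s) (X(s, S) = (S + s)*(2*S) = 2*S*(S + s))
b = 19881 (b = (-141)**2 = 19881)
X(-651, -527) - b = 2*(-527)*(-527 - 651) - 1*19881 = 2*(-527)*(-1178) - 19881 = 1241612 - 19881 = 1221731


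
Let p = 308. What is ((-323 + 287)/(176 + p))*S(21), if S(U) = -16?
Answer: 144/121 ≈ 1.1901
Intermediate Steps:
((-323 + 287)/(176 + p))*S(21) = ((-323 + 287)/(176 + 308))*(-16) = -36/484*(-16) = -36*1/484*(-16) = -9/121*(-16) = 144/121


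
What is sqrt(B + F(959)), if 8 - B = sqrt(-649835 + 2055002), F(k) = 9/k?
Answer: sqrt(7366079 - 919681*sqrt(1405167))/959 ≈ 34.313*I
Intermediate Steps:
B = 8 - sqrt(1405167) (B = 8 - sqrt(-649835 + 2055002) = 8 - sqrt(1405167) ≈ -1177.4)
sqrt(B + F(959)) = sqrt((8 - sqrt(1405167)) + 9/959) = sqrt(7681/959 - sqrt(1405167))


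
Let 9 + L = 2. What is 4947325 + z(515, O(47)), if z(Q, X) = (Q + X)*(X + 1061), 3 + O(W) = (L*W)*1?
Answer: 5080732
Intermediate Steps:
L = -7 (L = -9 + 2 = -7)
O(W) = -3 - 7*W (O(W) = -3 - 7*W*1 = -3 - 7*W)
z(Q, X) = (1061 + X)*(Q + X) (z(Q, X) = (Q + X)*(1061 + X) = (1061 + X)*(Q + X))
4947325 + z(515, O(47)) = 4947325 + ((-3 - 7*47)² + 1061*515 + 1061*(-3 - 7*47) + 515*(-3 - 7*47)) = 4947325 + ((-3 - 329)² + 546415 + 1061*(-3 - 329) + 515*(-3 - 329)) = 4947325 + ((-332)² + 546415 + 1061*(-332) + 515*(-332)) = 4947325 + (110224 + 546415 - 352252 - 170980) = 4947325 + 133407 = 5080732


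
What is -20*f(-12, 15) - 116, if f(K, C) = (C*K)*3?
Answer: 10684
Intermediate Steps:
f(K, C) = 3*C*K
-20*f(-12, 15) - 116 = -60*15*(-12) - 116 = -20*(-540) - 116 = 10800 - 116 = 10684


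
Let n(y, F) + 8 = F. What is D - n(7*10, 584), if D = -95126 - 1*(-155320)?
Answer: 59618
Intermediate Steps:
n(y, F) = -8 + F
D = 60194 (D = -95126 + 155320 = 60194)
D - n(7*10, 584) = 60194 - (-8 + 584) = 60194 - 1*576 = 60194 - 576 = 59618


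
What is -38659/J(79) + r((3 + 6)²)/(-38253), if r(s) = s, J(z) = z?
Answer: -492943042/1007329 ≈ -489.36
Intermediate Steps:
-38659/J(79) + r((3 + 6)²)/(-38253) = -38659/79 + (3 + 6)²/(-38253) = -38659*1/79 + 9²*(-1/38253) = -38659/79 + 81*(-1/38253) = -38659/79 - 27/12751 = -492943042/1007329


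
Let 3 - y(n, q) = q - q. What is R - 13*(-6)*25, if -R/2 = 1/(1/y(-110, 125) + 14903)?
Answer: 43592247/22355 ≈ 1950.0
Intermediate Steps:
y(n, q) = 3 (y(n, q) = 3 - (q - q) = 3 - 1*0 = 3 + 0 = 3)
R = -3/22355 (R = -2/(1/3 + 14903) = -2/(⅓ + 14903) = -2/44710/3 = -2*3/44710 = -3/22355 ≈ -0.00013420)
R - 13*(-6)*25 = -3/22355 - 13*(-6)*25 = -3/22355 + 78*25 = -3/22355 + 1950 = 43592247/22355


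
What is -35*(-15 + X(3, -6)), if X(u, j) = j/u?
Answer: 595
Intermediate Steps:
-35*(-15 + X(3, -6)) = -35*(-15 - 6/3) = -35*(-15 - 6*1/3) = -35*(-15 - 2) = -35*(-17) = 595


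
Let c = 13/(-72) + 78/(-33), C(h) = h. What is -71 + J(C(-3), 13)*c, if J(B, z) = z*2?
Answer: -54311/396 ≈ -137.15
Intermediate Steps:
J(B, z) = 2*z
c = -2015/792 (c = 13*(-1/72) + 78*(-1/33) = -13/72 - 26/11 = -2015/792 ≈ -2.5442)
-71 + J(C(-3), 13)*c = -71 + (2*13)*(-2015/792) = -71 + 26*(-2015/792) = -71 - 26195/396 = -54311/396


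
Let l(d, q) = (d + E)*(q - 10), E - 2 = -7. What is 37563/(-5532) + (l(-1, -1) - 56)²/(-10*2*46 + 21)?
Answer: -11440779/1657756 ≈ -6.9014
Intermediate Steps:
E = -5 (E = 2 - 7 = -5)
l(d, q) = (-10 + q)*(-5 + d) (l(d, q) = (d - 5)*(q - 10) = (-5 + d)*(-10 + q) = (-10 + q)*(-5 + d))
37563/(-5532) + (l(-1, -1) - 56)²/(-10*2*46 + 21) = 37563/(-5532) + ((50 - 10*(-1) - 5*(-1) - 1*(-1)) - 56)²/(-10*2*46 + 21) = 37563*(-1/5532) + ((50 + 10 + 5 + 1) - 56)²/(-20*46 + 21) = -12521/1844 + (66 - 56)²/(-920 + 21) = -12521/1844 + 10²/(-899) = -12521/1844 + 100*(-1/899) = -12521/1844 - 100/899 = -11440779/1657756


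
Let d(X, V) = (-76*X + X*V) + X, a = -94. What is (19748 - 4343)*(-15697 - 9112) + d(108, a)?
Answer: -382200897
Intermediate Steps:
d(X, V) = -75*X + V*X (d(X, V) = (-76*X + V*X) + X = -75*X + V*X)
(19748 - 4343)*(-15697 - 9112) + d(108, a) = (19748 - 4343)*(-15697 - 9112) + 108*(-75 - 94) = 15405*(-24809) + 108*(-169) = -382182645 - 18252 = -382200897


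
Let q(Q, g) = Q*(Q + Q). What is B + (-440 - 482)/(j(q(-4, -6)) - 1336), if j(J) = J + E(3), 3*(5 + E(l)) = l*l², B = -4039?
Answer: -2624889/650 ≈ -4038.3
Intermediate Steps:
q(Q, g) = 2*Q² (q(Q, g) = Q*(2*Q) = 2*Q²)
E(l) = -5 + l³/3 (E(l) = -5 + (l*l²)/3 = -5 + l³/3)
j(J) = 4 + J (j(J) = J + (-5 + (⅓)*3³) = J + (-5 + (⅓)*27) = J + (-5 + 9) = J + 4 = 4 + J)
B + (-440 - 482)/(j(q(-4, -6)) - 1336) = -4039 + (-440 - 482)/((4 + 2*(-4)²) - 1336) = -4039 - 922/((4 + 2*16) - 1336) = -4039 - 922/((4 + 32) - 1336) = -4039 - 922/(36 - 1336) = -4039 - 922/(-1300) = -4039 - 922*(-1/1300) = -4039 + 461/650 = -2624889/650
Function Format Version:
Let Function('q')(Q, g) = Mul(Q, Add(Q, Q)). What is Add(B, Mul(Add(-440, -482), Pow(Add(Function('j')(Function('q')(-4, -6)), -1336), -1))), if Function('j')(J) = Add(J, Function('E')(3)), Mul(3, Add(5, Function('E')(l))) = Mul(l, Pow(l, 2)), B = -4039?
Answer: Rational(-2624889, 650) ≈ -4038.3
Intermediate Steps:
Function('q')(Q, g) = Mul(2, Pow(Q, 2)) (Function('q')(Q, g) = Mul(Q, Mul(2, Q)) = Mul(2, Pow(Q, 2)))
Function('E')(l) = Add(-5, Mul(Rational(1, 3), Pow(l, 3))) (Function('E')(l) = Add(-5, Mul(Rational(1, 3), Mul(l, Pow(l, 2)))) = Add(-5, Mul(Rational(1, 3), Pow(l, 3))))
Function('j')(J) = Add(4, J) (Function('j')(J) = Add(J, Add(-5, Mul(Rational(1, 3), Pow(3, 3)))) = Add(J, Add(-5, Mul(Rational(1, 3), 27))) = Add(J, Add(-5, 9)) = Add(J, 4) = Add(4, J))
Add(B, Mul(Add(-440, -482), Pow(Add(Function('j')(Function('q')(-4, -6)), -1336), -1))) = Add(-4039, Mul(Add(-440, -482), Pow(Add(Add(4, Mul(2, Pow(-4, 2))), -1336), -1))) = Add(-4039, Mul(-922, Pow(Add(Add(4, Mul(2, 16)), -1336), -1))) = Add(-4039, Mul(-922, Pow(Add(Add(4, 32), -1336), -1))) = Add(-4039, Mul(-922, Pow(Add(36, -1336), -1))) = Add(-4039, Mul(-922, Pow(-1300, -1))) = Add(-4039, Mul(-922, Rational(-1, 1300))) = Add(-4039, Rational(461, 650)) = Rational(-2624889, 650)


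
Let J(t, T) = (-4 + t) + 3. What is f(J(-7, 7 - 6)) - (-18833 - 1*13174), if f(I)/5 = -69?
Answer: 31662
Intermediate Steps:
J(t, T) = -1 + t
f(I) = -345 (f(I) = 5*(-69) = -345)
f(J(-7, 7 - 6)) - (-18833 - 1*13174) = -345 - (-18833 - 1*13174) = -345 - (-18833 - 13174) = -345 - 1*(-32007) = -345 + 32007 = 31662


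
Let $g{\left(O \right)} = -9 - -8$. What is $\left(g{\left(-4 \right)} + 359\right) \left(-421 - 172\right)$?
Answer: $-212294$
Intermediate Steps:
$g{\left(O \right)} = -1$ ($g{\left(O \right)} = -9 + 8 = -1$)
$\left(g{\left(-4 \right)} + 359\right) \left(-421 - 172\right) = \left(-1 + 359\right) \left(-421 - 172\right) = 358 \left(-593\right) = -212294$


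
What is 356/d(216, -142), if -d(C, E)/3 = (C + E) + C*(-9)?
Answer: 178/2805 ≈ 0.063458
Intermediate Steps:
d(C, E) = -3*E + 24*C (d(C, E) = -3*((C + E) + C*(-9)) = -3*((C + E) - 9*C) = -3*(E - 8*C) = -3*E + 24*C)
356/d(216, -142) = 356/(-3*(-142) + 24*216) = 356/(426 + 5184) = 356/5610 = 356*(1/5610) = 178/2805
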